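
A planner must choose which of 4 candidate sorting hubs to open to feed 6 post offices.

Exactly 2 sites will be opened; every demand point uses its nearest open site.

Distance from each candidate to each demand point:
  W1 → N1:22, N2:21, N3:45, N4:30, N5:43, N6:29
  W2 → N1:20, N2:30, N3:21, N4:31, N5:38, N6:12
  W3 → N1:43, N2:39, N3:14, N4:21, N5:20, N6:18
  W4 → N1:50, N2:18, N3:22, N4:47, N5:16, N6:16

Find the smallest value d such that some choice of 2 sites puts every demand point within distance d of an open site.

22

Open {W1, W3}.
  Farthest demand point is N1 at distance 22 (to W1); all others are ≤ 22.
With {W1, W4} the worst case is 30.
With {W2, W3} the worst case is 30.
No size-2 selection achieves below 22.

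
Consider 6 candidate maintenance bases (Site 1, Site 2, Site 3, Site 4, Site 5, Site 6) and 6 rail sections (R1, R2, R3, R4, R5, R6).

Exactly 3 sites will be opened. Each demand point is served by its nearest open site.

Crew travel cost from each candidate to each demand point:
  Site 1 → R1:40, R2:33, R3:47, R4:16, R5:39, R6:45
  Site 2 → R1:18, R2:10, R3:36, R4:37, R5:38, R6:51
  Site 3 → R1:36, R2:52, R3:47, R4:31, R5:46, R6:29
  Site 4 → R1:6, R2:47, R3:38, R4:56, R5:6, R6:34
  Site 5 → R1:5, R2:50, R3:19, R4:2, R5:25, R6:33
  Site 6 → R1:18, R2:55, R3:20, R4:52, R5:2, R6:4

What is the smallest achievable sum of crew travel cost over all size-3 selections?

42

Open {Site 2, Site 5, Site 6}.
  R1→Site 5 5, R2→Site 2 10, R3→Site 5 19, R4→Site 5 2, R5→Site 6 2, R6→Site 6 4  ⇒ total 42.
Compare {Site 1, Site 5, Site 6}: total 65.
Compare {Site 1, Site 2, Site 6}: total 70.
No size-3 selection does better; minimum is 42.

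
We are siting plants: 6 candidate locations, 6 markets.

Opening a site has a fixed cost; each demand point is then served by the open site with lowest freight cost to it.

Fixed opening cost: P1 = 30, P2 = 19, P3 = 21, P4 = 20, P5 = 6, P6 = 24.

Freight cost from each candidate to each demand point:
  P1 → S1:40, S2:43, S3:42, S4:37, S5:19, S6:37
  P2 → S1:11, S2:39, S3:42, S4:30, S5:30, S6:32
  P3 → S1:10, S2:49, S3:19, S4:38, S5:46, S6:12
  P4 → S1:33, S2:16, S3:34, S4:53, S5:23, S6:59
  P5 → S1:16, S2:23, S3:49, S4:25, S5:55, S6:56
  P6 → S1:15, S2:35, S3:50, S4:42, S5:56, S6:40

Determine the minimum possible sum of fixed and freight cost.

Open {P3, P4, P5}: assign each demand point to its cheapest open site.
  S1→P3 10, S2→P4 16, S3→P3 19, S4→P5 25, S5→P4 23, S6→P3 12
  freight cost 105, fixed 47 → total 152.
Compare {P3, P4}: freight cost 118 + fixed 41 = 159.
Compare {P3, P5}: freight cost 135 + fixed 27 = 162.
Compare {P1, P3, P5}: freight cost 108 + fixed 57 = 165.
All other subsets cost ≥ 159. Minimum total cost: 152.

152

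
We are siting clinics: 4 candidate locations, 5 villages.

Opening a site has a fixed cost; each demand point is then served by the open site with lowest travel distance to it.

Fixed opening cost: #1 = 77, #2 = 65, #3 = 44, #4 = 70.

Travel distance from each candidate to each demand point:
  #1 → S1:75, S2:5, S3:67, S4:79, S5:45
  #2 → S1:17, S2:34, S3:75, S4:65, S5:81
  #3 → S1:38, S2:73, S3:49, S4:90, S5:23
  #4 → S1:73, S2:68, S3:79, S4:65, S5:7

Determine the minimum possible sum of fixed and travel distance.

297

Open {#2, #3}: assign each demand point to its cheapest open site.
  S1→#2 17, S2→#2 34, S3→#3 49, S4→#2 65, S5→#3 23
  travel distance 188, fixed 109 → total 297.
Compare {#1, #3}: travel distance 194 + fixed 121 = 315.
Compare {#3}: travel distance 273 + fixed 44 = 317.
Compare {#2, #4}: travel distance 198 + fixed 135 = 333.
All other subsets cost ≥ 315. Minimum total cost: 297.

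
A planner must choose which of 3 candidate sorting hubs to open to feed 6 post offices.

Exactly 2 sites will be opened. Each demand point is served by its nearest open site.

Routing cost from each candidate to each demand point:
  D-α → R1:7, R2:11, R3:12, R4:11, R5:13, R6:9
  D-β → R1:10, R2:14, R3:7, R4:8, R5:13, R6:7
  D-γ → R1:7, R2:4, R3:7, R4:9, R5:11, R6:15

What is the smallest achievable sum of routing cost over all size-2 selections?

44

Open {D-β, D-γ}.
  R1→D-γ 7, R2→D-γ 4, R3→D-β 7, R4→D-β 8, R5→D-γ 11, R6→D-β 7  ⇒ total 44.
Compare {D-α, D-γ}: total 47.
Compare {D-α, D-β}: total 53.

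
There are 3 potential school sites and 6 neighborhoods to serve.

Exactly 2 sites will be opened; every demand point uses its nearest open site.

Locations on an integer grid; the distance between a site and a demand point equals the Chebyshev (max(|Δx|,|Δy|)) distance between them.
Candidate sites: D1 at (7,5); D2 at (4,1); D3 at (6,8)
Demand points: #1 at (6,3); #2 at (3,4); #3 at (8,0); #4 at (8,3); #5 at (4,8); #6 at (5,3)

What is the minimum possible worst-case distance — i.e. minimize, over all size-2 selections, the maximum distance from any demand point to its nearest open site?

Open {D1, D2}.
  Farthest demand point is #3 at distance 4 (to D2); all others are ≤ 4.
With {D2, D3} the worst case is 4.
With {D1, D3} the worst case is 5.
No size-2 selection achieves below 4.

4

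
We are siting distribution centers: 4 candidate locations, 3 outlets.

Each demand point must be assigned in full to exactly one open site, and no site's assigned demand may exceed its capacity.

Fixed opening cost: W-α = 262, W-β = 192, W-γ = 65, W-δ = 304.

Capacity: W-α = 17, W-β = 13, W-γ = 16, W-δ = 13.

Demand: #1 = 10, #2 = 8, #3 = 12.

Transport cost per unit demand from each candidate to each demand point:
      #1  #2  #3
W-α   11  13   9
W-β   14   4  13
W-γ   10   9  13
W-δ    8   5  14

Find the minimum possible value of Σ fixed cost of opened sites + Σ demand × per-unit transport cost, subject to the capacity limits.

759

Open {W-α, W-β, W-γ}; cheapest assignment that respects the capacities:
  W-α (cap 17, load 12): #3 — cost 12×9 = 108
  W-β (cap 13, load 8): #2 — cost 8×4 = 32
  W-γ (cap 16, load 10): #1 — cost 10×10 = 100
  Shipping 240, fixed 519 → total 759.
  Any other capacity-feasible assignment to {W-α, W-β, W-γ} ships for at least 240.
Compare {W-β, W-γ, W-δ}: its best feasible assignment gives total 829.
Compare {W-α, W-γ, W-δ}: its best feasible assignment gives total 879.
Every other set of open sites that can feasibly serve all demand totals ≥ 829 even under its best assignment. Minimum: 759.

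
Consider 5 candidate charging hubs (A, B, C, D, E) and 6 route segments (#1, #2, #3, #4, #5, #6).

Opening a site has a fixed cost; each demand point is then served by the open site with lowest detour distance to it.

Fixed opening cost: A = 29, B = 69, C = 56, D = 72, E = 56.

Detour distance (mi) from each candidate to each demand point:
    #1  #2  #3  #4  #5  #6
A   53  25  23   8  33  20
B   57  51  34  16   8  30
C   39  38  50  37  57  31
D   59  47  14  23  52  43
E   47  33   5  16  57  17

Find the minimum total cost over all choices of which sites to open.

Open {A}: assign each demand point to its cheapest open site.
  #1→A 53, #2→A 25, #3→A 23, #4→A 8, #5→A 33, #6→A 20
  detour distance 162, fixed 29 → total 191.
Compare {A, E}: detour distance 135 + fixed 85 = 220.
Compare {E}: detour distance 175 + fixed 56 = 231.
Compare {A, C}: detour distance 148 + fixed 85 = 233.
All other subsets cost ≥ 220. Minimum total cost: 191.

191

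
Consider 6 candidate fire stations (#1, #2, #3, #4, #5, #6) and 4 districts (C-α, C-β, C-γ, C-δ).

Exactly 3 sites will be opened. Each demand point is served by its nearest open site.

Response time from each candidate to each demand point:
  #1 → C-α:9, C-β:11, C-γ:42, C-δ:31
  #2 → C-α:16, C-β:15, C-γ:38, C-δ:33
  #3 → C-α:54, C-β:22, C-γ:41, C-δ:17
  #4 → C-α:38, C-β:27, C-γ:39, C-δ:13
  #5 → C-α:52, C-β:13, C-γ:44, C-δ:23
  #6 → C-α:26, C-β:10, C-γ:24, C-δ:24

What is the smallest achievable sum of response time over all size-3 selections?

Open {#1, #4, #6}.
  C-α→#1 9, C-β→#6 10, C-γ→#6 24, C-δ→#4 13  ⇒ total 56.
Compare {#1, #3, #6}: total 60.
Compare {#2, #4, #6}: total 63.
No size-3 selection does better; minimum is 56.

56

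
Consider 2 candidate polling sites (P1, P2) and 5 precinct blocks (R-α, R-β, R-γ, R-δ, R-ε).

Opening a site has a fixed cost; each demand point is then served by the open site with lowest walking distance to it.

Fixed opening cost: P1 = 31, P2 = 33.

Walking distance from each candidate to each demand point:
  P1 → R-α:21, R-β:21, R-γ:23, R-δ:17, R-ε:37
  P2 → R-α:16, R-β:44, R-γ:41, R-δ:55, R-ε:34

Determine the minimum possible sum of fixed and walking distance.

Open {P1}: assign each demand point to its cheapest open site.
  R-α→P1 21, R-β→P1 21, R-γ→P1 23, R-δ→P1 17, R-ε→P1 37
  walking distance 119, fixed 31 → total 150.
Compare {P1, P2}: walking distance 111 + fixed 64 = 175.
Compare {P2}: walking distance 190 + fixed 33 = 223.

150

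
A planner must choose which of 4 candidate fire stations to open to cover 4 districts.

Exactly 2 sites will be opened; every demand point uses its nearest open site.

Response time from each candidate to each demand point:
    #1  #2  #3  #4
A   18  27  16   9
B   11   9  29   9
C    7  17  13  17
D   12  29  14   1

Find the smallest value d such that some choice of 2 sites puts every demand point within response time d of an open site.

13

Open {B, C}.
  Farthest demand point is #3 at response time 13 (to C); all others are ≤ 13.
With {B, D} the worst case is 14.
With {A, B} the worst case is 16.
No size-2 selection achieves below 13.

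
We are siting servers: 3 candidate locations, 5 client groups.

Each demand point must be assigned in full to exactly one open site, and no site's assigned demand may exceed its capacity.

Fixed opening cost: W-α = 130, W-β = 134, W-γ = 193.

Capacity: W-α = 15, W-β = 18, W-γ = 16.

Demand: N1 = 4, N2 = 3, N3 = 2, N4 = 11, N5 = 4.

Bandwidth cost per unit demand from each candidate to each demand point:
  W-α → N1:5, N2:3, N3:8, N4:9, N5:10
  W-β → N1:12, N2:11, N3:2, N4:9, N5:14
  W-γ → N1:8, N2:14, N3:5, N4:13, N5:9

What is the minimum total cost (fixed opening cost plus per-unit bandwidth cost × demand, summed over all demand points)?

436

Open {W-α, W-β}; cheapest assignment that respects the capacities:
  W-α (cap 15, load 11): N1, N2, N5 — cost 4×5 + 3×3 + 4×10 = 69
  W-β (cap 18, load 13): N3, N4 — cost 2×2 + 11×9 = 103
  Shipping 172, fixed 264 → total 436.
  Any other capacity-feasible assignment to {W-α, W-β} ships for at least 172.
Compare {W-α, W-γ}: its best feasible assignment gives total 509.
Compare {W-β, W-γ}: its best feasible assignment gives total 531.
Every other set of open sites that can feasibly serve all demand totals ≥ 509 even under its best assignment. Minimum: 436.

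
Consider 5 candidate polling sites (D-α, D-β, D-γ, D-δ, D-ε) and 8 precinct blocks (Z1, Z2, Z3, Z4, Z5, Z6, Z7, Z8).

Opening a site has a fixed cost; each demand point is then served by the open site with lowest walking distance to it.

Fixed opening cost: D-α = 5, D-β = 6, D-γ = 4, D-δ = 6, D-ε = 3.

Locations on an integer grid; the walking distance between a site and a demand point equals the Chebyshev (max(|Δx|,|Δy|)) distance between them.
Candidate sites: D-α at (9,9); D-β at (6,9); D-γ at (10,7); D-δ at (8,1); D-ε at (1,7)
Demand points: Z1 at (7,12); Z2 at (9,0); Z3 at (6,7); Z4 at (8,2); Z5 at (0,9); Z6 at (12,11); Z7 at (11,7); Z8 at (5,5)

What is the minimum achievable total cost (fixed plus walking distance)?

Open {D-α, D-δ, D-ε}: assign each demand point to its cheapest open site.
  Z1→D-α 3, Z2→D-δ 1, Z3→D-α 3, Z4→D-δ 1, Z5→D-ε 2, Z6→D-α 3, Z7→D-α 2, Z8→D-α 4
  walking distance 19, fixed 14 → total 33.
Compare {D-γ, D-δ, D-ε}: walking distance 22 + fixed 13 = 35.
Compare {D-α, D-δ}: walking distance 25 + fixed 11 = 36.
Compare {D-α, D-γ, D-δ, D-ε}: walking distance 18 + fixed 18 = 36.
All other subsets cost ≥ 35. Minimum total cost: 33.

33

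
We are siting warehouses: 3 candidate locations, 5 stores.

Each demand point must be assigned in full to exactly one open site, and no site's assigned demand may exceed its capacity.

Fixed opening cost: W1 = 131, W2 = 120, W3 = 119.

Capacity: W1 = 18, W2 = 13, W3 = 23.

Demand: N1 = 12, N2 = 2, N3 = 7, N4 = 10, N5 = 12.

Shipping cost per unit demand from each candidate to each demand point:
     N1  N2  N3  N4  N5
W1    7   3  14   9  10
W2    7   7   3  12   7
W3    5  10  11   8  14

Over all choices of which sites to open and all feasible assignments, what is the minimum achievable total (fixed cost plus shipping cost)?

Open {W1, W2, W3}; cheapest assignment that respects the capacities:
  W1 (cap 18, load 14): N2, N5 — cost 2×3 + 12×10 = 126
  W2 (cap 13, load 7): N3 — cost 7×3 = 21
  W3 (cap 23, load 22): N1, N4 — cost 12×5 + 10×8 = 140
  Shipping 287, fixed 370 → total 657.
  Any other capacity-feasible assignment to {W1, W2, W3} ships for at least 287.
Total demand is 43 and no other set of sites has combined capacity ≥ 43, so {W1, W2, W3} is the only feasible choice of open sites. Minimum: 657.

657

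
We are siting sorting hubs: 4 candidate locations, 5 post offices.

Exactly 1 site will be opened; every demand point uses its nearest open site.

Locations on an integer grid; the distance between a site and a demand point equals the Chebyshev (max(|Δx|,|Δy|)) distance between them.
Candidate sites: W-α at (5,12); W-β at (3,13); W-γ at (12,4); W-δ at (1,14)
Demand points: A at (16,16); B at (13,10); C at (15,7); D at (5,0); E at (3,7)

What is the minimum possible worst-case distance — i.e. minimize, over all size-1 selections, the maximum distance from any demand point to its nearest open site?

12

Open {W-α}.
  Farthest demand point is D at distance 12 (to W-α); all others are ≤ 12.
With {W-γ} the worst case is 12.
With {W-β} the worst case is 13.
No size-1 selection achieves below 12.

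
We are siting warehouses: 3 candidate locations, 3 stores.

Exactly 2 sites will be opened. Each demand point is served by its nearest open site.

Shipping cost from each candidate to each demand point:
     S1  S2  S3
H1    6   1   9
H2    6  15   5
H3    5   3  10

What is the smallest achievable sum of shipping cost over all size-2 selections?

Open {H1, H2}.
  S1→H1 6, S2→H1 1, S3→H2 5  ⇒ total 12.
Compare {H2, H3}: total 13.
Compare {H1, H3}: total 15.

12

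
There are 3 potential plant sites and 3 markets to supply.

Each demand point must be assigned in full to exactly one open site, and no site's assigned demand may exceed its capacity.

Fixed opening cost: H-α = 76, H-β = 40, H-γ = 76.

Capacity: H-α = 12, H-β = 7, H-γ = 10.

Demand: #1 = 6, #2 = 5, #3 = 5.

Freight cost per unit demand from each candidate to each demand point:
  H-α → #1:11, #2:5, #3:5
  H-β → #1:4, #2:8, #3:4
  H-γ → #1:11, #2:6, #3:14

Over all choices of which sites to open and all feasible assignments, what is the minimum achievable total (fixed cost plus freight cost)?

Open {H-α, H-β}; cheapest assignment that respects the capacities:
  H-α (cap 12, load 10): #2, #3 — cost 5×5 + 5×5 = 50
  H-β (cap 7, load 6): #1 — cost 6×4 = 24
  Shipping 74, fixed 116 → total 190.
  Any other capacity-feasible assignment to {H-α, H-β} ships for at least 74.
Compare {H-β, H-γ}: its best feasible assignment gives total 240.
Compare {H-α, H-β, H-γ}: its best feasible assignment gives total 266.
Every other set of open sites that can feasibly serve all demand totals ≥ 240 even under its best assignment. Minimum: 190.

190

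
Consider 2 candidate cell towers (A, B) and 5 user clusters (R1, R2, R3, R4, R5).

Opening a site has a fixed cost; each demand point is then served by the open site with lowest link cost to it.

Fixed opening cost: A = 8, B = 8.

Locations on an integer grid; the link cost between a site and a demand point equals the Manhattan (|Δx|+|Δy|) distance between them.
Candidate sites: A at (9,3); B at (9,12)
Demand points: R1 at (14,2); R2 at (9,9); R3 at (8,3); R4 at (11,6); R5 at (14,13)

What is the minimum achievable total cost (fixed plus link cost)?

37

Open {A, B}: assign each demand point to its cheapest open site.
  R1→A 6, R2→B 3, R3→A 1, R4→A 5, R5→B 6
  link cost 21, fixed 16 → total 37.
Compare {A}: link cost 33 + fixed 8 = 41.
Compare {B}: link cost 42 + fixed 8 = 50.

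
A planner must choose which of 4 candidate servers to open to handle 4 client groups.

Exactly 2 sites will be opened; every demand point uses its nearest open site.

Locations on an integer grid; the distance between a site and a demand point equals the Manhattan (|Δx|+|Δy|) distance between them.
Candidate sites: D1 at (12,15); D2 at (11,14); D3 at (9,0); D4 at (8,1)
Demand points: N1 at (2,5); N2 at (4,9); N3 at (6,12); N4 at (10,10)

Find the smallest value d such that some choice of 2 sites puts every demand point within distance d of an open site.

Open {D1, D4}.
  Farthest demand point is N2 at distance 12 (to D4); all others are ≤ 12.
With {D2, D3} the worst case is 12.
With {D2, D4} the worst case is 12.
No size-2 selection achieves below 12.

12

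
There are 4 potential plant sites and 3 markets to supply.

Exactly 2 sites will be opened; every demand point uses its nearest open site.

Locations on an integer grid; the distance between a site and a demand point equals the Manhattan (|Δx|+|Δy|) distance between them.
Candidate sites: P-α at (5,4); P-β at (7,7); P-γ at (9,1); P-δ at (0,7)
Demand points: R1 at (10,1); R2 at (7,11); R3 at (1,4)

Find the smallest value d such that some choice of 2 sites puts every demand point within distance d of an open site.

Open {P-α, P-β}.
  Farthest demand point is R1 at distance 8 (to P-α); all others are ≤ 8.
With {P-α, P-γ} the worst case is 9.
With {P-α, P-δ} the worst case is 9.
No size-2 selection achieves below 8.

8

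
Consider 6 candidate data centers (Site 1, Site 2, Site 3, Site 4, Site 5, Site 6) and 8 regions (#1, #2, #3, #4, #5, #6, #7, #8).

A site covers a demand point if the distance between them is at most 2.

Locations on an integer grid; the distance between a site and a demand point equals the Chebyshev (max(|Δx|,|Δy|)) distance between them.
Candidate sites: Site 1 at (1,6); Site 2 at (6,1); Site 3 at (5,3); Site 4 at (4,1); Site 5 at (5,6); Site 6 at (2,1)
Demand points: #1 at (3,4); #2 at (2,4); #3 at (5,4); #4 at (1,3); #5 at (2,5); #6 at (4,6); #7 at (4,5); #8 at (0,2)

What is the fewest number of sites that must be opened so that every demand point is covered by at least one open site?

Coverage sets (demand points within 2 of each site):
  Site 1: {#1, #2, #5}
  Site 2: {}
  Site 3: {#1, #3, #7}
  Site 4: {}
  Site 5: {#1, #3, #6, #7}
  Site 6: {#4, #8}
No 2 sites suffice: every size-2 union leaves at least one demand point uncovered.
But {Site 1, Site 5, Site 6} covers everything, so the minimum is 3.

3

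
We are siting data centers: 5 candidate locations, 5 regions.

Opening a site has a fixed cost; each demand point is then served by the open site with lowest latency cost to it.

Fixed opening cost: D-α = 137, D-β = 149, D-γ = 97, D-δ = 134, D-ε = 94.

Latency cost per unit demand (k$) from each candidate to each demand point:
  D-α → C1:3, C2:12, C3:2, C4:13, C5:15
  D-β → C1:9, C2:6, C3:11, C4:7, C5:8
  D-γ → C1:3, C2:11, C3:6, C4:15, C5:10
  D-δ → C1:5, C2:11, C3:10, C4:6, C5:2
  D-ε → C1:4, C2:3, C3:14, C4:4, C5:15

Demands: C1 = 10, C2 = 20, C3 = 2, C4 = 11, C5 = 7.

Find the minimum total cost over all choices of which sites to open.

371

Open {D-ε}: assign each demand point to its cheapest open site.
  C1→D-ε 10×4=40, C2→D-ε 20×3=60, C3→D-ε 2×14=28, C4→D-ε 11×4=44, C5→D-ε 7×15=105
  latency cost 277, fixed 94 → total 371.
Compare {D-δ, D-ε}: latency cost 178 + fixed 228 = 406.
Compare {D-γ, D-ε}: latency cost 216 + fixed 191 = 407.
Compare {D-β, D-ε}: latency cost 222 + fixed 243 = 465.
All other subsets cost ≥ 406. Minimum total cost: 371.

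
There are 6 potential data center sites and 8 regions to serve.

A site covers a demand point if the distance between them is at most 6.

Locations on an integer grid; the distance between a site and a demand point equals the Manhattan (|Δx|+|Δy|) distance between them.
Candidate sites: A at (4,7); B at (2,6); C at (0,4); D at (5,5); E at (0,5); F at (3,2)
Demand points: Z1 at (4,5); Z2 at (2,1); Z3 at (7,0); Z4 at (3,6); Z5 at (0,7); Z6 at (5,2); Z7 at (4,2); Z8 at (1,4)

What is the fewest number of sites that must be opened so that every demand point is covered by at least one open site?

Coverage sets (demand points within 6 of each site):
  A: {Z1, Z4, Z5, Z6, Z7, Z8}
  B: {Z1, Z2, Z4, Z5, Z7, Z8}
  C: {Z1, Z2, Z4, Z5, Z7, Z8}
  D: {Z1, Z4, Z6, Z7, Z8}
  E: {Z1, Z2, Z4, Z5, Z8}
  F: {Z1, Z2, Z3, Z4, Z6, Z7, Z8}
No single site covers all 8 demand points.
But {A, F} covers everything, so the minimum is 2.

2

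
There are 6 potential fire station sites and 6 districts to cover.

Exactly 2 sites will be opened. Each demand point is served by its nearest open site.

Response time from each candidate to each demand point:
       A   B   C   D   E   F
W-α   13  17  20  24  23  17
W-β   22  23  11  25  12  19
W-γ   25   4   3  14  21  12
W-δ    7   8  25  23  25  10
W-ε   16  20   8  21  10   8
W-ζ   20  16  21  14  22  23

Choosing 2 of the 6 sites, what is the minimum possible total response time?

Open {W-γ, W-ε}.
  A→W-ε 16, B→W-γ 4, C→W-γ 3, D→W-γ 14, E→W-ε 10, F→W-ε 8  ⇒ total 55.
Compare {W-γ, W-δ}: total 59.
Compare {W-δ, W-ε}: total 62.
No size-2 selection does better; minimum is 55.

55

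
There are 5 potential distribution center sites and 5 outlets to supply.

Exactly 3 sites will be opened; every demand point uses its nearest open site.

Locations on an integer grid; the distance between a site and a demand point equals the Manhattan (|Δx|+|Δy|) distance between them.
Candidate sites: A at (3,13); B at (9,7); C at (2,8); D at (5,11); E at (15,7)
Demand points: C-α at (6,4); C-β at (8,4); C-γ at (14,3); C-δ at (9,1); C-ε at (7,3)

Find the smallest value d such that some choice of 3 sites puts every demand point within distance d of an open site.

6

Open {A, B, E}.
  Farthest demand point is C-α at distance 6 (to B); all others are ≤ 6.
With {B, C, E} the worst case is 6.
With {B, D, E} the worst case is 6.
No size-3 selection achieves below 6.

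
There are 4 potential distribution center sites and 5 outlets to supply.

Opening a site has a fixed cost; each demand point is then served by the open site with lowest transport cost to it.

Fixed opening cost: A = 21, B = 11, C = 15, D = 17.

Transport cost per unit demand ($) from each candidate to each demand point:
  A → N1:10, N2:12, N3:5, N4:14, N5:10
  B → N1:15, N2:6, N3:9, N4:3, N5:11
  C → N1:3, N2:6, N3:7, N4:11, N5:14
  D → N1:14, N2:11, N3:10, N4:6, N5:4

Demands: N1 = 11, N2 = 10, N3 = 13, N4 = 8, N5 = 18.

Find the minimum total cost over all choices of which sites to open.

Open {A, B, C, D}: assign each demand point to its cheapest open site.
  N1→C 11×3=33, N2→B 10×6=60, N3→A 13×5=65, N4→B 8×3=24, N5→D 18×4=72
  transport cost 254, fixed 64 → total 318.
Compare {B, C, D}: transport cost 280 + fixed 43 = 323.
Compare {A, C, D}: transport cost 278 + fixed 53 = 331.
Compare {C, D}: transport cost 304 + fixed 32 = 336.
All other subsets cost ≥ 323. Minimum total cost: 318.

318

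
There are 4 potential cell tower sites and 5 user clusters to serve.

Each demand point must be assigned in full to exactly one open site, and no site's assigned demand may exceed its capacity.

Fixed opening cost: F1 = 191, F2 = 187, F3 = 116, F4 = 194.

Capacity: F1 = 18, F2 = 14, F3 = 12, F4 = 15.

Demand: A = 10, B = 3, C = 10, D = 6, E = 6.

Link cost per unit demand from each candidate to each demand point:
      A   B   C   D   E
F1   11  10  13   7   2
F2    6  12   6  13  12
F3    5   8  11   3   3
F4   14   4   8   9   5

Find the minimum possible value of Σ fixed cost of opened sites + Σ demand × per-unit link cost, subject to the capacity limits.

Open {F2, F3, F4}; cheapest assignment that respects the capacities:
  F2 (cap 14, load 10): A — cost 10×6 = 60
  F3 (cap 12, load 12): D, E — cost 6×3 + 6×3 = 36
  F4 (cap 15, load 13): B, C — cost 3×4 + 10×8 = 92
  Shipping 188, fixed 497 → total 685.
  Any other capacity-feasible assignment to {F2, F3, F4} ships for at least 188.
Compare {F1, F2, F3}: its best feasible assignment gives total 688.
Compare {F1, F3, F4}: its best feasible assignment gives total 697.
Every other set of open sites that can feasibly serve all demand totals ≥ 688 even under its best assignment. Minimum: 685.

685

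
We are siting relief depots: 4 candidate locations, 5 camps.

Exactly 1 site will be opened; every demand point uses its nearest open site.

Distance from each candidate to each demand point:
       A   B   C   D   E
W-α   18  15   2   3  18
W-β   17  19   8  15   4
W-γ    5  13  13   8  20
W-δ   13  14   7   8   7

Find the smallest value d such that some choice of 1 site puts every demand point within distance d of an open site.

Open {W-δ}.
  Farthest demand point is B at distance 14 (to W-δ); all others are ≤ 14.
With {W-α} the worst case is 18.
With {W-β} the worst case is 19.
No size-1 selection achieves below 14.

14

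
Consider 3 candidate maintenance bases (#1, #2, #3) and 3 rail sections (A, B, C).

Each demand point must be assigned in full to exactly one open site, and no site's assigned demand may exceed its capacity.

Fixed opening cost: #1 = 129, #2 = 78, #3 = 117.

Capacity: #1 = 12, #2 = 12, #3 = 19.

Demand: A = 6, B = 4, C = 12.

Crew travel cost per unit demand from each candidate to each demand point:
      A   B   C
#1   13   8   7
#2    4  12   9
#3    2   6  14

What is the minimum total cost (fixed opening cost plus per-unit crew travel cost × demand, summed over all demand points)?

Open {#2, #3}; cheapest assignment that respects the capacities:
  #2 (cap 12, load 12): C — cost 12×9 = 108
  #3 (cap 19, load 10): A, B — cost 6×2 + 4×6 = 36
  Shipping 144, fixed 195 → total 339.
  Any other capacity-feasible assignment to {#2, #3} ships for at least 144.
Compare {#1, #2}: its best feasible assignment gives total 363.
Compare {#1, #3}: its best feasible assignment gives total 366.
Every other set of open sites that can feasibly serve all demand totals ≥ 363 even under its best assignment. Minimum: 339.

339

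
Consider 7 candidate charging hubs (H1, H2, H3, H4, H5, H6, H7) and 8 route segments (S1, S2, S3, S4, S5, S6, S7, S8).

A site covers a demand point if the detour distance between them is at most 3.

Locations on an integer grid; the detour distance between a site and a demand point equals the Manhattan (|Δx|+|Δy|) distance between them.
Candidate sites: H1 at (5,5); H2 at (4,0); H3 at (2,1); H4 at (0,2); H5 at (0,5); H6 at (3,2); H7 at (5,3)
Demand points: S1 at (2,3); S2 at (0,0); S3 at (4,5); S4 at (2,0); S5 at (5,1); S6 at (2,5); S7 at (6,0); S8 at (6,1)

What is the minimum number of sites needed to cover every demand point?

3

Coverage sets (demand points within 3 of each site):
  H1: {S3, S6}
  H2: {S4, S5, S7, S8}
  H3: {S1, S2, S4, S5}
  H4: {S1, S2}
  H5: {S6}
  H6: {S1, S4, S5}
  H7: {S1, S3, S5, S8}
No 2 sites suffice: every size-2 union leaves at least one demand point uncovered.
But {H1, H2, H3} covers everything, so the minimum is 3.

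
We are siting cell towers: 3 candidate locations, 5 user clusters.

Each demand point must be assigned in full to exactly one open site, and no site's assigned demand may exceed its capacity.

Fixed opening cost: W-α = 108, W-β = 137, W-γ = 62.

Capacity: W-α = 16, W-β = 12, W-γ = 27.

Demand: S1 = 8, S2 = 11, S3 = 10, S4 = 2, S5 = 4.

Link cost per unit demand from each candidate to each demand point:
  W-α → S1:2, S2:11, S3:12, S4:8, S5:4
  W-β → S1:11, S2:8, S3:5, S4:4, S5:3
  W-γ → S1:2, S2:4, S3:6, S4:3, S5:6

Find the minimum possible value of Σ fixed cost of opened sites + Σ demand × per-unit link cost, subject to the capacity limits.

312

Open {W-α, W-γ}; cheapest assignment that respects the capacities:
  W-α (cap 16, load 12): S1, S5 — cost 8×2 + 4×4 = 32
  W-γ (cap 27, load 23): S2, S3, S4 — cost 11×4 + 10×6 + 2×3 = 110
  Shipping 142, fixed 170 → total 312.
  Any other capacity-feasible assignment to {W-α, W-γ} ships for at least 142.
Compare {W-β, W-γ}: its best feasible assignment gives total 339.
Compare {W-α, W-β, W-γ}: its best feasible assignment gives total 439.
Every other set of open sites that can feasibly serve all demand totals ≥ 339 even under its best assignment. Minimum: 312.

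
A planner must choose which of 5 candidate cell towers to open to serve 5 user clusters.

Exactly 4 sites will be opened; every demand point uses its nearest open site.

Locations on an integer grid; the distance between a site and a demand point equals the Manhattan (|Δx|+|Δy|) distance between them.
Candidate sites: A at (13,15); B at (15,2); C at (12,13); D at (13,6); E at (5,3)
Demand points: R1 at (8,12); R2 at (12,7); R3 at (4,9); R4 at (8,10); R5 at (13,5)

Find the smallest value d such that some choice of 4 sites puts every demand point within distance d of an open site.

Open {A, B, C, E}.
  Farthest demand point is R3 at distance 7 (to E); all others are ≤ 7.
With {A, C, D, E} the worst case is 7.
With {B, C, D, E} the worst case is 7.
No size-4 selection achieves below 7.

7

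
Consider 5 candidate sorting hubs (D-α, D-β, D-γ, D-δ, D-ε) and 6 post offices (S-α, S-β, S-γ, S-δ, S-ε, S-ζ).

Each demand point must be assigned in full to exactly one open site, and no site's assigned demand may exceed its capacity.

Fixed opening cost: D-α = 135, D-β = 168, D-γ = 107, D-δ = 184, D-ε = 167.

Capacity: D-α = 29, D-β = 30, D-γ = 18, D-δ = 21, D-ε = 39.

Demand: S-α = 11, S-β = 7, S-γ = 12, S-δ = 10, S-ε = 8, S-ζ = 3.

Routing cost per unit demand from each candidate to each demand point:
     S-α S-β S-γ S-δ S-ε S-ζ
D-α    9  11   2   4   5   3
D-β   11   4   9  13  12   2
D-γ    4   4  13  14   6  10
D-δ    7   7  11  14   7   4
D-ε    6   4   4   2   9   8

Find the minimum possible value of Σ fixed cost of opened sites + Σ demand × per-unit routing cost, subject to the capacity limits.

489

Open {D-α, D-ε}; cheapest assignment that respects the capacities:
  D-α (cap 29, load 23): S-γ, S-ε, S-ζ — cost 12×2 + 8×5 + 3×3 = 73
  D-ε (cap 39, load 28): S-α, S-β, S-δ — cost 11×6 + 7×4 + 10×2 = 114
  Shipping 187, fixed 302 → total 489.
  Any other capacity-feasible assignment to {D-α, D-ε} ships for at least 187.
Compare {D-γ, D-ε}: its best feasible assignment gives total 508.
Compare {D-α, D-γ, D-ε}: its best feasible assignment gives total 574.
Every other set of open sites that can feasibly serve all demand totals ≥ 508 even under its best assignment. Minimum: 489.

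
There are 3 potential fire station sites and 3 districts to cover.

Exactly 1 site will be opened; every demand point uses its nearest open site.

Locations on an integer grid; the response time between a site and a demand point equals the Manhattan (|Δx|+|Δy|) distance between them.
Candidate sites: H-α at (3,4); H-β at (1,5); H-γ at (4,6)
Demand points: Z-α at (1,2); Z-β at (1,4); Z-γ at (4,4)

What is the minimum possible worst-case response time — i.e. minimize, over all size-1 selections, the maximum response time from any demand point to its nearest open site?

4

Open {H-α}.
  Farthest demand point is Z-α at response time 4 (to H-α); all others are ≤ 4.
With {H-β} the worst case is 4.
With {H-γ} the worst case is 7.
No size-1 selection achieves below 4.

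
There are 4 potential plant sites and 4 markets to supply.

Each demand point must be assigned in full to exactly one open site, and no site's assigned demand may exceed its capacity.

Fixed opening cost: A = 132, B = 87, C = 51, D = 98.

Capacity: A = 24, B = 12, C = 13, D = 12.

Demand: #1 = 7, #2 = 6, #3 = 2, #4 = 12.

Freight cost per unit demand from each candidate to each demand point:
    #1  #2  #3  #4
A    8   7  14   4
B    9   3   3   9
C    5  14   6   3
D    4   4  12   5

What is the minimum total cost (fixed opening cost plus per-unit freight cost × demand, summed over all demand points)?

320

Open {A, C}; cheapest assignment that respects the capacities:
  A (cap 24, load 18): #2, #4 — cost 6×7 + 12×4 = 90
  C (cap 13, load 9): #1, #3 — cost 7×5 + 2×6 = 47
  Shipping 137, fixed 183 → total 320.
  Any other capacity-feasible assignment to {A, C} ships for at least 137.
Compare {B, C, D}: its best feasible assignment gives total 324.
Compare {A, B}: its best feasible assignment gives total 347.
Every other set of open sites that can feasibly serve all demand totals ≥ 324 even under its best assignment. Minimum: 320.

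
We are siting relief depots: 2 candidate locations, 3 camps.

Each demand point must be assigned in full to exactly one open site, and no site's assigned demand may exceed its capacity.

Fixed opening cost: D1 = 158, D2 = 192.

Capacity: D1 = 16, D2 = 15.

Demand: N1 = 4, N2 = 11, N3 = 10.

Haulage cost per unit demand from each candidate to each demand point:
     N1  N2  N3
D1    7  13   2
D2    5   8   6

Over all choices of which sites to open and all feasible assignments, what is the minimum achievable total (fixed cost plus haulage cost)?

478

Open {D1, D2}; cheapest assignment that respects the capacities:
  D1 (cap 16, load 10): N3 — cost 10×2 = 20
  D2 (cap 15, load 15): N1, N2 — cost 4×5 + 11×8 = 108
  Shipping 128, fixed 350 → total 478.
  Any other capacity-feasible assignment to {D1, D2} ships for at least 128.
Total demand is 25 and no other set of sites has combined capacity ≥ 25, so {D1, D2} is the only feasible choice of open sites. Minimum: 478.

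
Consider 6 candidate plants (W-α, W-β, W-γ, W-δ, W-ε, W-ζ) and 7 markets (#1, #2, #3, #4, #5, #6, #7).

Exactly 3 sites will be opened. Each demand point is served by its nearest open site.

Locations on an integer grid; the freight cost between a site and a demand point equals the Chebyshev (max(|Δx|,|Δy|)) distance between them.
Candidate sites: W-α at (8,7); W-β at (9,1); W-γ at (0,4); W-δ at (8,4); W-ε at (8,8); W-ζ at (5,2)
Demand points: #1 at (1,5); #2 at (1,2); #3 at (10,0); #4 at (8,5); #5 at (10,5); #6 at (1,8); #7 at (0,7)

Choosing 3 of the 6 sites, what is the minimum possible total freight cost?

Open {W-β, W-γ, W-δ}.
  #1→W-γ 1, #2→W-γ 2, #3→W-β 1, #4→W-δ 1, #5→W-δ 2, #6→W-γ 4, #7→W-γ 3  ⇒ total 14.
Compare {W-α, W-β, W-γ}: total 15.
Compare {W-α, W-γ, W-δ}: total 17.
No size-3 selection does better; minimum is 14.

14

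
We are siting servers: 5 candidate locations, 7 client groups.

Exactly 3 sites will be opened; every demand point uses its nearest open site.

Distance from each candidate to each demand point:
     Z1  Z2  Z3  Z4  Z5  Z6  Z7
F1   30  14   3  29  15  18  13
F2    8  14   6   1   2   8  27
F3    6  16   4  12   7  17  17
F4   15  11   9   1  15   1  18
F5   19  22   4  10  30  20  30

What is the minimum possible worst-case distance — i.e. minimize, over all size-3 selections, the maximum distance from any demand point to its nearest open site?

Open {F1, F2, F4}.
  Farthest demand point is Z7 at distance 13 (to F1); all others are ≤ 13.
With {F1, F3, F4} the worst case is 13.
With {F1, F2, F3} the worst case is 14.
No size-3 selection achieves below 13.

13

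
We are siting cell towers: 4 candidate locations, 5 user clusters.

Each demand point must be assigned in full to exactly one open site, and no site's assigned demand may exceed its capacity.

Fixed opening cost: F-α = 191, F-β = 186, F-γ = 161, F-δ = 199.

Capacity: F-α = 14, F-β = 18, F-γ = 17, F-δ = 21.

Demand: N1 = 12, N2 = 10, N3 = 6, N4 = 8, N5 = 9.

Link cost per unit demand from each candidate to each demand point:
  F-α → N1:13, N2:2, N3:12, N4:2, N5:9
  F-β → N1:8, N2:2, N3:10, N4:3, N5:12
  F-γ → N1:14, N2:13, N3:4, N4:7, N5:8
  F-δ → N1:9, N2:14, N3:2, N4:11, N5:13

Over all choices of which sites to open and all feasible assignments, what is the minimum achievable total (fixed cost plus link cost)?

Open {F-β, F-γ, F-δ}; cheapest assignment that respects the capacities:
  F-β (cap 18, load 18): N2, N4 — cost 10×2 + 8×3 = 44
  F-γ (cap 17, load 9): N5 — cost 9×8 = 72
  F-δ (cap 21, load 18): N1, N3 — cost 12×9 + 6×2 = 120
  Shipping 236, fixed 546 → total 782.
  Any other capacity-feasible assignment to {F-β, F-γ, F-δ} ships for at least 236.
Compare {F-α, F-γ, F-δ}: its best feasible assignment gives total 819.
Compare {F-α, F-β, F-δ}: its best feasible assignment gives total 821.
Every other set of open sites that can feasibly serve all demand totals ≥ 819 even under its best assignment. Minimum: 782.

782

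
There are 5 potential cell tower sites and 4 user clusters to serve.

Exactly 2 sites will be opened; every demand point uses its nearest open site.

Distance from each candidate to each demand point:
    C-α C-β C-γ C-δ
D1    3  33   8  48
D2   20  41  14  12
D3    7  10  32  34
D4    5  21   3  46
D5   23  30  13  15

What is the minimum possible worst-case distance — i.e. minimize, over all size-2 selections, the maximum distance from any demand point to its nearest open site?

Open {D2, D3}.
  Farthest demand point is C-γ at distance 14 (to D2); all others are ≤ 14.
With {D3, D5} the worst case is 15.
With {D2, D4} the worst case is 21.
No size-2 selection achieves below 14.

14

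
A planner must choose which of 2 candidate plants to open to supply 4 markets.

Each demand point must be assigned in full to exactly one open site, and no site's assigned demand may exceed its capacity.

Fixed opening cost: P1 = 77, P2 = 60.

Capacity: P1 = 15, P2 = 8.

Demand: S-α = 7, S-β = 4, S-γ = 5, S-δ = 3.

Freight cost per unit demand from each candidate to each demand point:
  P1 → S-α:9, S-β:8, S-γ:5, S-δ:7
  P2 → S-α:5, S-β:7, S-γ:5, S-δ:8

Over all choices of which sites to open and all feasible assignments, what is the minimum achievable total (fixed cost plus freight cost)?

250

Open {P1, P2}; cheapest assignment that respects the capacities:
  P1 (cap 15, load 12): S-β, S-γ, S-δ — cost 4×8 + 5×5 + 3×7 = 78
  P2 (cap 8, load 7): S-α — cost 7×5 = 35
  Shipping 113, fixed 137 → total 250.
  Any other capacity-feasible assignment to {P1, P2} ships for at least 113.
Total demand is 19 and no other set of sites has combined capacity ≥ 19, so {P1, P2} is the only feasible choice of open sites. Minimum: 250.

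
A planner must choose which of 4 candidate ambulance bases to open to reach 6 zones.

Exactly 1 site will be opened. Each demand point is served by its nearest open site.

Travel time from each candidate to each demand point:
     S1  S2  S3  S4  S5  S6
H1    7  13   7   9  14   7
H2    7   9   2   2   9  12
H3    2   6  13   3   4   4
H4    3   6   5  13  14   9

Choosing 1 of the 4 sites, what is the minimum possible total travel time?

Open {H3}.
  S1→H3 2, S2→H3 6, S3→H3 13, S4→H3 3, S5→H3 4, S6→H3 4  ⇒ total 32.
Compare {H2}: total 41.
Compare {H4}: total 50.
No size-1 selection does better; minimum is 32.

32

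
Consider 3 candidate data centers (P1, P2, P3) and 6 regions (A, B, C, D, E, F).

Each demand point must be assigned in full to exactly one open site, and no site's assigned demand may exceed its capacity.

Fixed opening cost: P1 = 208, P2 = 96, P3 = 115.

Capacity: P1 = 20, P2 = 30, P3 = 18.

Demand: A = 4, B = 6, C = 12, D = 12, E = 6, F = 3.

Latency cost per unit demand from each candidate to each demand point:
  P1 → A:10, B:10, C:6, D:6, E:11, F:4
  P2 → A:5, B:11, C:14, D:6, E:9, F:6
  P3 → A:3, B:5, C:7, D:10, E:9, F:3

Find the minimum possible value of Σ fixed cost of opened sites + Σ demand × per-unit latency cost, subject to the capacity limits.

Open {P2, P3}; cheapest assignment that respects the capacities:
  P2 (cap 30, load 25): A, D, E, F — cost 4×5 + 12×6 + 6×9 + 3×6 = 164
  P3 (cap 18, load 18): B, C — cost 6×5 + 12×7 = 114
  Shipping 278, fixed 211 → total 489.
  Any other capacity-feasible assignment to {P2, P3} ships for at least 278.
Compare {P1, P2}: its best feasible assignment gives total 600.
Compare {P1, P2, P3}: its best feasible assignment gives total 668.
Every other set of open sites that can feasibly serve all demand totals ≥ 600 even under its best assignment. Minimum: 489.

489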